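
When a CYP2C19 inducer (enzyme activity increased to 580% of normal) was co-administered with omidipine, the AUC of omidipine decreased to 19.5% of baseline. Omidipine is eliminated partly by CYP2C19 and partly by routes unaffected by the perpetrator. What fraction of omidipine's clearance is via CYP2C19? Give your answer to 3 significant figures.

0.860

CL'/CL = 1 / 0.195 = 5.128
5.8·fm + (1 − fm) = 5.128
fm = (5.128 − 1) / (5.8 − 1) = 0.860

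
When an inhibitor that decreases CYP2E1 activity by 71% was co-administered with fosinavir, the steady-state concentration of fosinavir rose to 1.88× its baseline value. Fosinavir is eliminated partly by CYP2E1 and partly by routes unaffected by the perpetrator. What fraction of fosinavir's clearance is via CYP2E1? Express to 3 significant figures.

CL'/CL = 1 / 1.88 = 0.5319
0.29·fm + (1 − fm) = 0.5319
fm = (0.5319 − 1) / (0.29 − 1) = 0.659

0.659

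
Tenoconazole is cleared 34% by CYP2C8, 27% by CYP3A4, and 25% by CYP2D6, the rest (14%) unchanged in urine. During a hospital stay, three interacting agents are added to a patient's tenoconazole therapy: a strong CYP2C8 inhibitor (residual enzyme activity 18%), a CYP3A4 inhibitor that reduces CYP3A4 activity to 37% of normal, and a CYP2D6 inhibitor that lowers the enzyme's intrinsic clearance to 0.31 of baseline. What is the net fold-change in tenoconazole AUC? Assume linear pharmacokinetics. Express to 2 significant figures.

The CYP2C8 pathway (34% of clearance) is reduced to 0.18× activity: 0.34 × 0.18 = 0.0612.
The CYP3A4 pathway (27% of clearance) is reduced to 0.37× activity: 0.27 × 0.37 = 0.0999.
The CYP2D6 pathway (25% of clearance) drops to 0.31× activity: 0.25 × 0.31 = 0.0775.
Non-CYP routes (14%) are unchanged.
Relative clearance = 0.0612 + 0.0999 + 0.0775 + 0.14 = 0.3786.
Because AUC varies inversely with clearance, the combined effect is 1 / 0.3786 = 2.6.

2.6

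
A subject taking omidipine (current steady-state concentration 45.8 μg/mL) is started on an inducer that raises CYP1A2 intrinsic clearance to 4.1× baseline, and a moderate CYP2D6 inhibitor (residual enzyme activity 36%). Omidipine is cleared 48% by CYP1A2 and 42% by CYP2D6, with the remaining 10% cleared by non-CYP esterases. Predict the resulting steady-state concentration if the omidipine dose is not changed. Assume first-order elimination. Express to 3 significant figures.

The CYP1A2 pathway (48% of clearance) is boosted to 4.1× activity: 0.48 × 4.1 = 1.968.
The CYP2D6 pathway (42% of clearance) falls to 0.36× activity: 0.42 × 0.36 = 0.1512.
Non-CYP routes (10%) are unchanged.
CL_new/CL_old = 1.968 + 0.1512 + 0.1 = 2.2192.
Steady-state concentration ∝ 1/CL: new value = 45.8 / 2.2192 = 20.6 μg/mL.

20.6 μg/mL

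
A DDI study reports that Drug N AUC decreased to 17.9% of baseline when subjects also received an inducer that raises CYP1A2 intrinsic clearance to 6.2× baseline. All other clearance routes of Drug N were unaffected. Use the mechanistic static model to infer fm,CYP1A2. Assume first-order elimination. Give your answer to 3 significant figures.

Let fm be the CYP1A2 fraction. New clearance relative to baseline = fm × 6.2 + (1 − fm).
AUC ratio = 1 / (new CL fraction), so new CL fraction = 1 / 0.179 = 5.587.
fm × 6.2 + 1 − fm = 5.587  ⇒  fm × (6.2 − 1) = 4.587  ⇒  fm = 0.882.

0.882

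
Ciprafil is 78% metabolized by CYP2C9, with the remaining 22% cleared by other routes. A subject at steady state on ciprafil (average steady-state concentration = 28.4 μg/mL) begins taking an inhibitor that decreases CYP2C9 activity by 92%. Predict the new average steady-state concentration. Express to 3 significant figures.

The CYP2C9 pathway (78% of clearance) drops to 0.08× activity: 0.78 × 0.08 = 0.0624.
Non-CYP routes (22%) are unchanged.
CL_new/CL_old = 0.0624 + 0.22 = 0.2824.
New average steady-state concentration = baseline ÷ relative clearance = 28.4 / 0.2824 = 101 μg/mL.

101 μg/mL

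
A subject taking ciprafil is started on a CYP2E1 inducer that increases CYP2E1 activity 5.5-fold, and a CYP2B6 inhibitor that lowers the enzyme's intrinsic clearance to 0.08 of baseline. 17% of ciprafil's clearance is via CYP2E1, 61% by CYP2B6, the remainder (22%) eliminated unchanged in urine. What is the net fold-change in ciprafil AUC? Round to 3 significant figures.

0.831

The CYP2E1 pathway (17% of clearance) rises to 5.5× activity: 0.17 × 5.5 = 0.935.
The CYP2B6 pathway (61% of clearance) falls to 0.08× activity: 0.61 × 0.08 = 0.0488.
The remaining 22% of clearance is unaffected.
Relative clearance = 0.935 + 0.0488 + 0.22 = 1.2038.
Net AUC ratio = 1 / 1.2038 = 0.831.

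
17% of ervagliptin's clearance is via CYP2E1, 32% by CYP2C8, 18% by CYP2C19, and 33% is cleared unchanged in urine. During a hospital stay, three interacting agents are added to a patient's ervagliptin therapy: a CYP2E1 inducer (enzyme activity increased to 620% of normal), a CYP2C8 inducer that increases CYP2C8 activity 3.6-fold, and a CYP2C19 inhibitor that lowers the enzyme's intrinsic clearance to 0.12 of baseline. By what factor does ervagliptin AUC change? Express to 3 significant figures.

CYP2E1: 0.17 × 6.2 = 1.054
CYP2C8: 0.32 × 3.6 = 1.152
CYP2C19: 0.18 × 0.12 = 0.0216
Other: 0.33 (unchanged)
Relative clearance = 1.054 + 1.152 + 0.0216 + 0.33 = 2.5576.
Because AUC varies inversely with clearance, the combined effect is 1 / 2.5576 = 0.391.

0.391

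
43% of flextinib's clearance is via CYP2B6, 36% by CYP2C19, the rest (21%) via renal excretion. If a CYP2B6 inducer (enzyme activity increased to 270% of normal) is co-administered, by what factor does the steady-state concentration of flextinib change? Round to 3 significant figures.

0.578

The CYP2B6 pathway (43% of clearance) rises to 2.7× activity: 0.43 × 2.7 = 1.161.
CYP2C19 (36%) and the residual 21% are unaffected.
CL_new/CL_old = 1.161 + 0.36 + 0.21 = 1.731.
Since steady-state concentration ∝ 1/CL, the ratio is 1 / 1.731 = 0.578.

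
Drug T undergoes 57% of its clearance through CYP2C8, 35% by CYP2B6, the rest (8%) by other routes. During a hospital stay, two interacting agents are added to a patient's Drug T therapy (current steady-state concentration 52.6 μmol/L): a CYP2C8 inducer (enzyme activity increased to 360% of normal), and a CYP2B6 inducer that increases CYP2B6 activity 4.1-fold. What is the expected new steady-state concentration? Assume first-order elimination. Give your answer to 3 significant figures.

The CYP2C8 pathway (57% of clearance) rises to 3.6× activity: 0.57 × 3.6 = 2.052.
The CYP2B6 pathway (35% of clearance) rises to 4.1× activity: 0.35 × 4.1 = 1.435.
Non-CYP routes (8%) are unchanged.
Relative clearance = 2.052 + 1.435 + 0.08 = 3.567.
Steady-state concentration ∝ 1/CL: new value = 52.6 / 3.567 = 14.7 μmol/L.

14.7 μmol/L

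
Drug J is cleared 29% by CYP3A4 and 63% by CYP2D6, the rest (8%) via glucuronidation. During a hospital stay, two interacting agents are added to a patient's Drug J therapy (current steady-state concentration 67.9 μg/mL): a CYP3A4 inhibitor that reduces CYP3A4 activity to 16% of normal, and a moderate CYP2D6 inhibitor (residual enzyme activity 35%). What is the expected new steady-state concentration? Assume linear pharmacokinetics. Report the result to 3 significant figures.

The CYP3A4 pathway (29% of clearance) falls to 0.16× activity: 0.29 × 0.16 = 0.0464.
The CYP2D6 pathway (63% of clearance) is reduced to 0.35× activity: 0.63 × 0.35 = 0.2205.
Non-CYP routes (8%) are unchanged.
Relative clearance = 0.0464 + 0.2205 + 0.08 = 0.3469.
New steady-state concentration = 67.9 / 0.3469 = 196 μg/mL (concentration scales inversely with clearance).

196 μg/mL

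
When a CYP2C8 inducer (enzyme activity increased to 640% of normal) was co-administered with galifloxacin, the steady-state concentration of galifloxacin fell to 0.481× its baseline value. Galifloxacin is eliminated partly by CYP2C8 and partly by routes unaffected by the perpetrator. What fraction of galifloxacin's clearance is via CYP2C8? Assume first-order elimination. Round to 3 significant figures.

CL'/CL = 1 / 0.481 = 2.079
6.4·fm + (1 − fm) = 2.079
fm = (2.079 − 1) / (6.4 − 1) = 0.200

0.200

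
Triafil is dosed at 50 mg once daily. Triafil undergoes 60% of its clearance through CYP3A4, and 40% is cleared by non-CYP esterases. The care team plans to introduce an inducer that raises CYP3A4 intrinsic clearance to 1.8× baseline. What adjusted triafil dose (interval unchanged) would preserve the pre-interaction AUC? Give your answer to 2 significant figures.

74 mg

The CYP3A4 pathway (60% of clearance) is boosted to 1.8× activity: 0.6 × 1.8 = 1.08.
Non-CYP routes (40%) are unchanged.
CL_new/CL_old = 1.08 + 0.4 = 1.48.
Exposure is unchanged when dose changes in proportion to clearance. New dose = 50 mg × 1.48 = 74 mg.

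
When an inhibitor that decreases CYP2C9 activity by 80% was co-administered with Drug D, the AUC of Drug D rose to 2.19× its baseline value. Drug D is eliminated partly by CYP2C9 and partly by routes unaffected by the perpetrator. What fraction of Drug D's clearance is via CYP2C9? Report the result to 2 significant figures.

0.68

CL'/CL = 1 / 2.19 = 0.4566
0.2·fm + (1 − fm) = 0.4566
fm = (0.4566 − 1) / (0.2 − 1) = 0.68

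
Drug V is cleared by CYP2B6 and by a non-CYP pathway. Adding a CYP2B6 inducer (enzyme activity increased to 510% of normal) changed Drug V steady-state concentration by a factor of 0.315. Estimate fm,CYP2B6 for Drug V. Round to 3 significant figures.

0.530

Let fm be the CYP2B6 fraction. New clearance relative to baseline = fm × 5.1 + (1 − fm).
Steady-state concentration ratio = 1 / (new CL fraction), so new CL fraction = 1 / 0.315 = 3.175.
fm × 5.1 + 1 − fm = 3.175  ⇒  fm × (5.1 − 1) = 2.175  ⇒  fm = 0.530.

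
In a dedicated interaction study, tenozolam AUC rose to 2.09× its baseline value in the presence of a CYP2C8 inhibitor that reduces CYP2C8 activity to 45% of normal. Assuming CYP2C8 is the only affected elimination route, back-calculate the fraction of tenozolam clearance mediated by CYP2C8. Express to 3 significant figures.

0.948

Let x = fm,CYP2C8. Because AUC ∝ 1/CL, relative clearance fell to 1/2.09 = 0.4785.
Only the CYP2C8 route changed, so 0.4785 = x·0.45 + (1 − x), giving x = 0.948.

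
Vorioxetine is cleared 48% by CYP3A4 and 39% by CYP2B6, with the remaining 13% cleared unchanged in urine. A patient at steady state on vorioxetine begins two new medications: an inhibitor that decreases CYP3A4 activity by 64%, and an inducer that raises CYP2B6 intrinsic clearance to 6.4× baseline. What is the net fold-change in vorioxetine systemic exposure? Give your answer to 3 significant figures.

0.357

The CYP3A4 pathway (48% of clearance) falls to 0.36× activity: 0.48 × 0.36 = 0.1728.
The CYP2B6 pathway (39% of clearance) increases to 6.4× activity: 0.39 × 6.4 = 2.496.
Non-CYP routes (13%) are unchanged.
Relative clearance = 0.1728 + 2.496 + 0.13 = 2.7988.
Systemic exposure ∝ 1/CL: fold-change = 1 / 2.7988 = 0.357.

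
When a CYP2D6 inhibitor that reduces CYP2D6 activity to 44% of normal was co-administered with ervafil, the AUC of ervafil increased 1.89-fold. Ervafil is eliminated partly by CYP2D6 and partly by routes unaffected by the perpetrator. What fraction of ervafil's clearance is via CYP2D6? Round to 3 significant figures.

0.841

Write x for the fraction cleared via CYP2D6. The observed AUC change means clearance fell to 1/1.89 = 0.5291 of baseline.
Only the CYP2D6 route changed, so 0.5291 = x·0.44 + (1 − x), giving x = 0.841.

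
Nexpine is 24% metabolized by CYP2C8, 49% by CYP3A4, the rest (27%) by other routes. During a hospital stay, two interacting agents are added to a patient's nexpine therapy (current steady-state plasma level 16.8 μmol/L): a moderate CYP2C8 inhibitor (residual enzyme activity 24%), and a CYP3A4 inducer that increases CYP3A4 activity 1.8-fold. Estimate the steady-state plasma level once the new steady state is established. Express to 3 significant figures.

The CYP2C8 pathway (24% of clearance) falls to 0.24× activity: 0.24 × 0.24 = 0.0576.
The CYP3A4 pathway (49% of clearance) rises to 1.8× activity: 0.49 × 1.8 = 0.882.
Non-CYP routes (27%) are unchanged.
New clearance relative to baseline: 0.0576 + 0.882 + 0.27 = 1.2096.
Dividing the baseline by the relative clearance: 16.8 / 1.2096 = 13.9 μmol/L.

13.9 μmol/L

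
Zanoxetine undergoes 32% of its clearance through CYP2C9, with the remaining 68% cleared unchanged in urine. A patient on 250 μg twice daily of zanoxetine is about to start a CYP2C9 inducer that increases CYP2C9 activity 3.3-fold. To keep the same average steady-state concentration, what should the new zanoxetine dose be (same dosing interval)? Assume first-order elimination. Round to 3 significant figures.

The CYP2C9 pathway (32% of clearance) increases to 3.3× activity: 0.32 × 3.3 = 1.056.
Non-CYP routes (68%) are unchanged.
CL_new/CL_old = 1.056 + 0.68 = 1.736.
Css,avg = (dose rate)/CL, so holding Css fixed requires dose ∝ CL: 250 × 1.736 = 434 μg.

434 μg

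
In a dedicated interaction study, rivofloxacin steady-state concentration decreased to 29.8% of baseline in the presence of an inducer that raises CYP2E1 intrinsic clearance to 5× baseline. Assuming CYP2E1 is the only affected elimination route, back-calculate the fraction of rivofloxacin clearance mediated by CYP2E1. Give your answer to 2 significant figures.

0.59

Write x for the fraction cleared via CYP2E1. The observed steady-state concentration change means clearance rose to 1/0.298 = 3.356 of baseline.
Setting x·5 + (1 − x) = 3.356 and solving: x = (3.356 − 1)/(5 − 1) = 0.59.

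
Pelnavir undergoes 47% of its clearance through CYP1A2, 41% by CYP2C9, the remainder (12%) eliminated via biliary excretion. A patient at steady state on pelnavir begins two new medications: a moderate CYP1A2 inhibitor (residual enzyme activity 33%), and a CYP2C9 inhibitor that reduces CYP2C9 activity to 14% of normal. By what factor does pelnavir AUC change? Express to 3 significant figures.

3.01

The CYP1A2 pathway (47% of clearance) is reduced to 0.33× activity: 0.47 × 0.33 = 0.1551.
The CYP2C9 pathway (41% of clearance) falls to 0.14× activity: 0.41 × 0.14 = 0.0574.
The remaining 12% of clearance is unaffected.
New clearance relative to baseline: 0.1551 + 0.0574 + 0.12 = 0.3325.
Net AUC ratio = 1 / 0.3325 = 3.01.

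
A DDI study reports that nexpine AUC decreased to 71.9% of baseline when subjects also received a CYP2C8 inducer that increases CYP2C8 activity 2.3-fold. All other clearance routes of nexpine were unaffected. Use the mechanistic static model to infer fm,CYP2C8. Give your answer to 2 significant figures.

0.30

Let fm be the CYP2C8 fraction. New clearance relative to baseline = fm × 2.3 + (1 − fm).
AUC ratio = 1 / (new CL fraction), so new CL fraction = 1 / 0.719 = 1.391.
fm × 2.3 + 1 − fm = 1.391  ⇒  fm × (2.3 − 1) = 0.3908  ⇒  fm = 0.30.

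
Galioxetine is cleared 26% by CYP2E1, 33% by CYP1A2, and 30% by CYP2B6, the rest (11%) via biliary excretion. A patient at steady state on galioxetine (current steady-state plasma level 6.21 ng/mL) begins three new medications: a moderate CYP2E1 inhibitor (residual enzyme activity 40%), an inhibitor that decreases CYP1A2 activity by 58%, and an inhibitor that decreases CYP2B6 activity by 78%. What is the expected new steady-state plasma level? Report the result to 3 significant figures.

14.8 ng/mL

The CYP2E1 pathway (26% of clearance) is reduced to 0.4× activity: 0.26 × 0.4 = 0.104.
The CYP1A2 pathway (33% of clearance) is reduced to 0.42× activity: 0.33 × 0.42 = 0.1386.
The CYP2B6 pathway (30% of clearance) drops to 0.22× activity: 0.3 × 0.22 = 0.066.
Non-CYP routes (11%) are unchanged.
New clearance relative to baseline: 0.104 + 0.1386 + 0.066 + 0.11 = 0.4186.
New steady-state plasma level = 6.21 / 0.4186 = 14.8 ng/mL (concentration scales inversely with clearance).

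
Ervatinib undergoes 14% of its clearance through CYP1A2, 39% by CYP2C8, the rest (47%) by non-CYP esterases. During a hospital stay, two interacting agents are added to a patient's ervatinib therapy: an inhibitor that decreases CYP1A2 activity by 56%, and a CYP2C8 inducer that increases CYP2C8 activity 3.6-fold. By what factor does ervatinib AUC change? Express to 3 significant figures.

0.517

The CYP1A2 pathway (14% of clearance) drops to 0.44× activity: 0.14 × 0.44 = 0.0616.
The CYP2C8 pathway (39% of clearance) is boosted to 3.6× activity: 0.39 × 3.6 = 1.404.
The remaining 47% of clearance is unaffected.
Relative clearance = 0.0616 + 1.404 + 0.47 = 1.9356.
Net AUC ratio = 1 / 1.9356 = 0.517.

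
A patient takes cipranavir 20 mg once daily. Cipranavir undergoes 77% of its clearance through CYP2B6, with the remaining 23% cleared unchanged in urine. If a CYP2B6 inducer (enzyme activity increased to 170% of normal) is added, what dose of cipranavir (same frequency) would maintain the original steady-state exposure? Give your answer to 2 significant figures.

The CYP2B6 pathway (77% of clearance) rises to 1.7× activity: 0.77 × 1.7 = 1.309.
The remaining 23% of clearance is unaffected.
New clearance relative to baseline: 1.309 + 0.23 = 1.539.
To maintain the same steady-state level, dose must scale with clearance: new dose = 20 × 1.539 = 31 mg.

31 mg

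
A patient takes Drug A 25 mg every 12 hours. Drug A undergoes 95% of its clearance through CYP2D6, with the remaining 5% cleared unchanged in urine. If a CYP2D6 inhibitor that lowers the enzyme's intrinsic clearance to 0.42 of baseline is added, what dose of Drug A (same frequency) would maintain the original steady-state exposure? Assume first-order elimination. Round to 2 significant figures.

11 mg

The CYP2D6 pathway (95% of clearance) drops to 0.42× activity: 0.95 × 0.42 = 0.399.
The remaining 5% of clearance is unaffected.
CL_new/CL_old = 0.399 + 0.05 = 0.449.
To maintain the same steady-state level, dose must scale with clearance: new dose = 25 × 0.449 = 11 mg.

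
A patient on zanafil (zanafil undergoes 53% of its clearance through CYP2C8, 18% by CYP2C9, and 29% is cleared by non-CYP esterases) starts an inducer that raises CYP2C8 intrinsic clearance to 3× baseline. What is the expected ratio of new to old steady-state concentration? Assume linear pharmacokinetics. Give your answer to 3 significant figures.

0.485

The CYP2C8 pathway (53% of clearance) is boosted to 3× activity: 0.53 × 3 = 1.59.
CYP2C9 (18%) and the residual 29% are unaffected.
Relative clearance = 1.59 + 0.18 + 0.29 = 2.06.
Steady-state concentration is inversely proportional to clearance, so the fold-change is 1 / 2.06 = 0.485.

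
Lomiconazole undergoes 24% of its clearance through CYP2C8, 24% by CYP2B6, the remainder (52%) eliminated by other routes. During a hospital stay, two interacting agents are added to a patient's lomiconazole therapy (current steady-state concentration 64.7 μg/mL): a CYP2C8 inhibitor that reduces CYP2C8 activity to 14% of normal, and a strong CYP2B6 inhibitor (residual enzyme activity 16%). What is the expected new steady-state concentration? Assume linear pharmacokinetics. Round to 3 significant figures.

109 μg/mL

The CYP2C8 pathway (24% of clearance) falls to 0.14× activity: 0.24 × 0.14 = 0.0336.
The CYP2B6 pathway (24% of clearance) drops to 0.16× activity: 0.24 × 0.16 = 0.0384.
The remaining 52% of clearance is unaffected.
CL_new/CL_old = 0.0336 + 0.0384 + 0.52 = 0.592.
Steady-state concentration ∝ 1/CL: new value = 64.7 / 0.592 = 109 μg/mL.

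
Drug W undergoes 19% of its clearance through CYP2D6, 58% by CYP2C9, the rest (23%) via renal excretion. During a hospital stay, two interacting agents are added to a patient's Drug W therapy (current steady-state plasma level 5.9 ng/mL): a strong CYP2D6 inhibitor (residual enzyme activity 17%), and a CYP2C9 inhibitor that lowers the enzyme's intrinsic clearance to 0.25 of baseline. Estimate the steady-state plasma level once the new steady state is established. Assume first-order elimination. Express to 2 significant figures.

CYP2D6: 0.19 × 0.17 = 0.0323
CYP2C9: 0.58 × 0.25 = 0.145
Other: 0.23 (unchanged)
CL_new/CL_old = 0.0323 + 0.145 + 0.23 = 0.4073.
New steady-state plasma level = 5.9 / 0.4073 = 14 ng/mL (concentration scales inversely with clearance).

14 ng/mL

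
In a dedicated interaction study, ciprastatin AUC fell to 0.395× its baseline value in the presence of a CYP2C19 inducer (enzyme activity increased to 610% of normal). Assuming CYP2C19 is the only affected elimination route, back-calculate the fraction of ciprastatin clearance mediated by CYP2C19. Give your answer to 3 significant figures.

0.300

CL'/CL = 1 / 0.395 = 2.532
6.1·fm + (1 − fm) = 2.532
fm = (2.532 − 1) / (6.1 − 1) = 0.300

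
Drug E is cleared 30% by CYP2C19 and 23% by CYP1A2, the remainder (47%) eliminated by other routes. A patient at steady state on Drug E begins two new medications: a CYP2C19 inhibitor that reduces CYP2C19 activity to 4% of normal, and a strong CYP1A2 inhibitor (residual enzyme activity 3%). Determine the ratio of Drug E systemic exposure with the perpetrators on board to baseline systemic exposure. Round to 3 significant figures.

The CYP2C19 pathway (30% of clearance) drops to 0.04× activity: 0.3 × 0.04 = 0.012.
The CYP1A2 pathway (23% of clearance) drops to 0.03× activity: 0.23 × 0.03 = 0.0069.
The remaining 47% of clearance is unaffected.
New clearance relative to baseline: 0.012 + 0.0069 + 0.47 = 0.4889.
Because systemic exposure varies inversely with clearance, the combined effect is 1 / 0.4889 = 2.05.

2.05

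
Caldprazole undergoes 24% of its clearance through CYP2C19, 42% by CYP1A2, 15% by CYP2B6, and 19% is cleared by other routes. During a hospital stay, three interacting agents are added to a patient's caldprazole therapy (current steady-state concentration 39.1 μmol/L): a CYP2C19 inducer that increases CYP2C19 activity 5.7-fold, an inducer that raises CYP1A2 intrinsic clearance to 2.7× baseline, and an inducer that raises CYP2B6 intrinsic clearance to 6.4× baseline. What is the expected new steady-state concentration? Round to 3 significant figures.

CYP2C19: 0.24 × 5.7 = 1.368
CYP1A2: 0.42 × 2.7 = 1.134
CYP2B6: 0.15 × 6.4 = 0.96
Other: 0.19 (unchanged)
CL_new/CL_old = 1.368 + 1.134 + 0.96 + 0.19 = 3.652.
New steady-state concentration = 39.1 / 3.652 = 10.7 μmol/L (concentration scales inversely with clearance).

10.7 μmol/L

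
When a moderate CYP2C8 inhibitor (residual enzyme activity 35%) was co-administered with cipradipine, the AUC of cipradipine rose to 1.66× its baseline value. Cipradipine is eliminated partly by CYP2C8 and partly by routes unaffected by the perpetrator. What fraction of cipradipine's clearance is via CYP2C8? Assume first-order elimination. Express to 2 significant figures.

0.61

Let fm be the CYP2C8 fraction. New clearance relative to baseline = fm × 0.35 + (1 − fm).
AUC ratio = 1 / (new CL fraction), so new CL fraction = 1 / 1.66 = 0.6024.
fm × 0.35 + 1 − fm = 0.6024  ⇒  fm × (0.35 − 1) = −0.3976  ⇒  fm = 0.61.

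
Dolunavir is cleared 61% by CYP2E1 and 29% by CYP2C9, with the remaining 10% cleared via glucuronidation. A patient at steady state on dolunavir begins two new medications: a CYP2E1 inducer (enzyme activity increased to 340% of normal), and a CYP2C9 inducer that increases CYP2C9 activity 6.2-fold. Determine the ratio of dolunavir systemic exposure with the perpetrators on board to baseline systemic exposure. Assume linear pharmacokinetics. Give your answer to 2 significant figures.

0.25

The CYP2E1 pathway (61% of clearance) is boosted to 3.4× activity: 0.61 × 3.4 = 2.074.
The CYP2C9 pathway (29% of clearance) is boosted to 6.2× activity: 0.29 × 6.2 = 1.798.
Non-CYP routes (10%) are unchanged.
Relative clearance = 2.074 + 1.798 + 0.1 = 3.972.
Systemic exposure ∝ 1/CL: fold-change = 1 / 3.972 = 0.25.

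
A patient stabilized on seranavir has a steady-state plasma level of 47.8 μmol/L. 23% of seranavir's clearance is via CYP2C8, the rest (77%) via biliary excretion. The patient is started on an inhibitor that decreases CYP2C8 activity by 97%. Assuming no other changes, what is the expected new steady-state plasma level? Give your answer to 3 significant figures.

61.5 μmol/L

The CYP2C8 pathway (23% of clearance) falls to 0.03× activity: 0.23 × 0.03 = 0.0069.
Non-CYP routes (77%) are unchanged.
New clearance relative to baseline: 0.0069 + 0.77 = 0.7769.
New steady-state plasma level = baseline ÷ relative clearance = 47.8 / 0.7769 = 61.5 μmol/L.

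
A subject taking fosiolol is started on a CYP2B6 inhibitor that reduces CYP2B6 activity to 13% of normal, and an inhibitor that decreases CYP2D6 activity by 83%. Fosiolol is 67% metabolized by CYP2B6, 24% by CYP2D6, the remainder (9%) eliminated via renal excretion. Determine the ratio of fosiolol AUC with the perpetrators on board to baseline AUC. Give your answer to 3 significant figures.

4.59

CYP2B6: 0.67 × 0.13 = 0.0871
CYP2D6: 0.24 × 0.17 = 0.0408
Other: 0.09 (unchanged)
CL_new/CL_old = 0.0871 + 0.0408 + 0.09 = 0.2179.
Because AUC varies inversely with clearance, the combined effect is 1 / 0.2179 = 4.59.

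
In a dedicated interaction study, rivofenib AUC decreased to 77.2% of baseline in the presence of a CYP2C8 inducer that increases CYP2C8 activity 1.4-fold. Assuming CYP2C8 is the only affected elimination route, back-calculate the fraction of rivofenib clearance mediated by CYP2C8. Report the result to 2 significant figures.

CL'/CL = 1 / 0.772 = 1.295
1.4·fm + (1 − fm) = 1.295
fm = (1.295 − 1) / (1.4 − 1) = 0.74

0.74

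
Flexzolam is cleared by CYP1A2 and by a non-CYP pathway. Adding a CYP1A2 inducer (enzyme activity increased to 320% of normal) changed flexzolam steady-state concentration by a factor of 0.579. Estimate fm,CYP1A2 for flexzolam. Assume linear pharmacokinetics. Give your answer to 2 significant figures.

Write x for the fraction cleared via CYP1A2. The observed steady-state concentration change means clearance rose to 1/0.579 = 1.727 of baseline.
Only the CYP1A2 route changed, so 1.727 = x·3.2 + (1 − x), giving x = 0.33.

0.33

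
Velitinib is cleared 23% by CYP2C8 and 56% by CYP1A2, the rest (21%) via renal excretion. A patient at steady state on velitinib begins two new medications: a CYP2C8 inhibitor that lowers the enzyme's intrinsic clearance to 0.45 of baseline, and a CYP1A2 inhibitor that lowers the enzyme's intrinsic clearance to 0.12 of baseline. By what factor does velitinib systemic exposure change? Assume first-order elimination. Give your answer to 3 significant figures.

CYP2C8: 0.23 × 0.45 = 0.1035
CYP1A2: 0.56 × 0.12 = 0.0672
Other: 0.21 (unchanged)
New clearance relative to baseline: 0.1035 + 0.0672 + 0.21 = 0.3807.
Systemic exposure ∝ 1/CL: fold-change = 1 / 0.3807 = 2.63.

2.63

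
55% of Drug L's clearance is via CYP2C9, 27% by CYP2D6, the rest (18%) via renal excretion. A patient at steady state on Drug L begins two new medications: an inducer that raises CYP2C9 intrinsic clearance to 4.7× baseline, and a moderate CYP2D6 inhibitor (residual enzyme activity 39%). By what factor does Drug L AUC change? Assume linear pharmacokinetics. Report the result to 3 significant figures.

CYP2C9: 0.55 × 4.7 = 2.585
CYP2D6: 0.27 × 0.39 = 0.1053
Other: 0.18 (unchanged)
New clearance relative to baseline: 2.585 + 0.1053 + 0.18 = 2.8703.
Net AUC ratio = 1 / 2.8703 = 0.348.

0.348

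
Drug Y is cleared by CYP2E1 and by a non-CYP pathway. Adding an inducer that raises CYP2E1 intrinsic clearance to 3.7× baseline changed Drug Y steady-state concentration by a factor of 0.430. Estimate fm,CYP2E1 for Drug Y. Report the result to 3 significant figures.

CL'/CL = 1 / 0.430 = 2.326
3.7·fm + (1 − fm) = 2.326
fm = (2.326 − 1) / (3.7 − 1) = 0.491

0.491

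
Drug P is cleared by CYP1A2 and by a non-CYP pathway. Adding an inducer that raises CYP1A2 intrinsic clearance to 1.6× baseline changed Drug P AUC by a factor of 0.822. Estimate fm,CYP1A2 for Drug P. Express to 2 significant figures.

0.36

Let fm be the CYP1A2 fraction. New clearance relative to baseline = fm × 1.6 + (1 − fm).
AUC ratio = 1 / (new CL fraction), so new CL fraction = 1 / 0.822 = 1.217.
fm × 1.6 + 1 − fm = 1.217  ⇒  fm × (1.6 − 1) = 0.2165  ⇒  fm = 0.36.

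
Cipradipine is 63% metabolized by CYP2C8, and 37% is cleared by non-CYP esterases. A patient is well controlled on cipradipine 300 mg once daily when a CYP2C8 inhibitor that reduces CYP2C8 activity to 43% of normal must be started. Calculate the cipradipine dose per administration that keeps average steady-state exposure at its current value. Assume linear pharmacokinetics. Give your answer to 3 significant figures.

192 mg

CYP2C8: 0.63 × 0.43 = 0.2709
Other: 0.37 (unchanged)
New clearance relative to baseline: 0.2709 + 0.37 = 0.6409.
To maintain the same steady-state level, dose must scale with clearance: new dose = 300 × 0.6409 = 192 mg.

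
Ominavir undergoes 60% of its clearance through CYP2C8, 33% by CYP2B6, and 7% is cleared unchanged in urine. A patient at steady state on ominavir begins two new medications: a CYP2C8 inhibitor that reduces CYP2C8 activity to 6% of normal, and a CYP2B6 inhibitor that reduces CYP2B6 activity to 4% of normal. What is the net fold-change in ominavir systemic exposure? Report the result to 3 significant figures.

The CYP2C8 pathway (60% of clearance) falls to 0.06× activity: 0.6 × 0.06 = 0.036.
The CYP2B6 pathway (33% of clearance) drops to 0.04× activity: 0.33 × 0.04 = 0.0132.
Non-CYP routes (7%) are unchanged.
New clearance relative to baseline: 0.036 + 0.0132 + 0.07 = 0.1192.
Because systemic exposure varies inversely with clearance, the combined effect is 1 / 0.1192 = 8.39.

8.39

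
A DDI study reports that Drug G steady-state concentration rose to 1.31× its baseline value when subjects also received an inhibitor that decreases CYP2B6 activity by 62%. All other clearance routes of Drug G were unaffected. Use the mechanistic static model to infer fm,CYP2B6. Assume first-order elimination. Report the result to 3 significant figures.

0.382

Let x = fm,CYP2B6. Because steady-state concentration ∝ 1/CL, relative clearance fell to 1/1.31 = 0.7634.
Setting x·0.38 + (1 − x) = 0.7634 and solving: x = (0.7634 − 1)/(0.38 − 1) = 0.382.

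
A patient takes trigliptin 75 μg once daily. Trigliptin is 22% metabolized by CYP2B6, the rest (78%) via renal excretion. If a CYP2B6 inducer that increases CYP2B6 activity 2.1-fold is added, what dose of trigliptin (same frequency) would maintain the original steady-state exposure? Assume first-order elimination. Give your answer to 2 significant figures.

93 μg

CYP2B6: 0.22 × 2.1 = 0.462
Other: 0.78 (unchanged)
Relative clearance = 0.462 + 0.78 = 1.242.
Css,avg = (dose rate)/CL, so holding Css fixed requires dose ∝ CL: 75 × 1.242 = 93 μg.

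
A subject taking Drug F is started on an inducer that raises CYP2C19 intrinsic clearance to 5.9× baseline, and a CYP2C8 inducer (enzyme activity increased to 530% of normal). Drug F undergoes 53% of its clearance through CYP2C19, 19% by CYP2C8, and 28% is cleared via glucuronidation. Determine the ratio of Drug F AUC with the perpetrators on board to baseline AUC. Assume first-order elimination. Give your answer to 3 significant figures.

The CYP2C19 pathway (53% of clearance) rises to 5.9× activity: 0.53 × 5.9 = 3.127.
The CYP2C8 pathway (19% of clearance) increases to 5.3× activity: 0.19 × 5.3 = 1.007.
Non-CYP routes (28%) are unchanged.
Relative clearance = 3.127 + 1.007 + 0.28 = 4.414.
AUC ∝ 1/CL: fold-change = 1 / 4.414 = 0.227.

0.227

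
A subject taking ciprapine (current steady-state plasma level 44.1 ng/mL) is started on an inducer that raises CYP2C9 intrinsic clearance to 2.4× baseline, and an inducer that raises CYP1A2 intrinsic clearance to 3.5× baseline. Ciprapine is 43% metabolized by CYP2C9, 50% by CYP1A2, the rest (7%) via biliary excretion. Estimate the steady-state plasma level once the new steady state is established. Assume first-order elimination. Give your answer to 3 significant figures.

15.5 ng/mL

The CYP2C9 pathway (43% of clearance) increases to 2.4× activity: 0.43 × 2.4 = 1.032.
The CYP1A2 pathway (50% of clearance) increases to 3.5× activity: 0.5 × 3.5 = 1.75.
Non-CYP routes (7%) are unchanged.
New clearance relative to baseline: 1.032 + 1.75 + 0.07 = 2.852.
Steady-state plasma level ∝ 1/CL: new value = 44.1 / 2.852 = 15.5 ng/mL.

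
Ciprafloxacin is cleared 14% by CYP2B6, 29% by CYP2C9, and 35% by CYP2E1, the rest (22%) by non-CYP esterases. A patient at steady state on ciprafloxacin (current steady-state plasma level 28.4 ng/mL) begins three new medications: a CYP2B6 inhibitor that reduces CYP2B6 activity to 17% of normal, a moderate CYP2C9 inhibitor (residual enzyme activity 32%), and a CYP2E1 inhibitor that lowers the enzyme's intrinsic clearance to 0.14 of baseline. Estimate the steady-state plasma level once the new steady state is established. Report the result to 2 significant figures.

74 ng/mL

The CYP2B6 pathway (14% of clearance) is reduced to 0.17× activity: 0.14 × 0.17 = 0.0238.
The CYP2C9 pathway (29% of clearance) is reduced to 0.32× activity: 0.29 × 0.32 = 0.0928.
The CYP2E1 pathway (35% of clearance) is reduced to 0.14× activity: 0.35 × 0.14 = 0.049.
The remaining 22% of clearance is unaffected.
New clearance relative to baseline: 0.0238 + 0.0928 + 0.049 + 0.22 = 0.3856.
Steady-state plasma level ∝ 1/CL: new value = 28.4 / 0.3856 = 74 ng/mL.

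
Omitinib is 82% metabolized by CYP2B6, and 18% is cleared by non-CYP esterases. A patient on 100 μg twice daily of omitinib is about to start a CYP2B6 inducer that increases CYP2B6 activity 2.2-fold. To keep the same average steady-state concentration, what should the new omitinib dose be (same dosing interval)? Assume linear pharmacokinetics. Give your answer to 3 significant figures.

CYP2B6: 0.82 × 2.2 = 1.804
Other: 0.18 (unchanged)
New clearance relative to baseline: 1.804 + 0.18 = 1.984.
To maintain the same steady-state level, dose must scale with clearance: new dose = 100 × 1.984 = 198 μg.

198 μg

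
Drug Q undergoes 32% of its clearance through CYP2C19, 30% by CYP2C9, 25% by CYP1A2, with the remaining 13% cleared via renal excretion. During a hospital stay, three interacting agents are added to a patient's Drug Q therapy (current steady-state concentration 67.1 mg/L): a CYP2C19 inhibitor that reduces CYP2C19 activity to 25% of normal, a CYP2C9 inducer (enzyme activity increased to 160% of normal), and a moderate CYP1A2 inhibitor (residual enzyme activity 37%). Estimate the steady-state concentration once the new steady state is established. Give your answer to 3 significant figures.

The CYP2C19 pathway (32% of clearance) drops to 0.25× activity: 0.32 × 0.25 = 0.08.
The CYP2C9 pathway (30% of clearance) increases to 1.6× activity: 0.3 × 1.6 = 0.48.
The CYP1A2 pathway (25% of clearance) falls to 0.37× activity: 0.25 × 0.37 = 0.0925.
The remaining 13% of clearance is unaffected.
CL_new/CL_old = 0.08 + 0.48 + 0.0925 + 0.13 = 0.7825.
New steady-state concentration = 67.1 / 0.7825 = 85.8 mg/L (concentration scales inversely with clearance).

85.8 mg/L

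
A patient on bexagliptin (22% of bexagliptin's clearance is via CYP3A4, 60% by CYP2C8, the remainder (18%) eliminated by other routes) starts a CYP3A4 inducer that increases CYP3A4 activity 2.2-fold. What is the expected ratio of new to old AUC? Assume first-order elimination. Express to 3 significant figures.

0.791

CYP3A4: 0.22 × 2.2 = 0.484
CYP2C8: 0.6 (unchanged)
Other: 0.18 (unchanged)
Relative clearance = 0.484 + 0.6 + 0.18 = 1.264.
AUC ratio = CL_old/CL_new = 1 / 1.264 = 0.791.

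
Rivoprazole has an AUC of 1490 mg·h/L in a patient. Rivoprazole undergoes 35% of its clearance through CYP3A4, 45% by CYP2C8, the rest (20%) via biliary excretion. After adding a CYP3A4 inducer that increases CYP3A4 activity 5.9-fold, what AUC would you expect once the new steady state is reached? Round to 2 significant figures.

CYP3A4: 0.35 × 5.9 = 2.065
CYP2C8: 0.45 (unchanged)
Other: 0.2 (unchanged)
New clearance relative to baseline: 2.065 + 0.45 + 0.2 = 2.715.
New AUC = baseline ÷ relative clearance = 1490 / 2.715 = 5.5 × 10² mg·h/L.

5.5 × 10² mg·h/L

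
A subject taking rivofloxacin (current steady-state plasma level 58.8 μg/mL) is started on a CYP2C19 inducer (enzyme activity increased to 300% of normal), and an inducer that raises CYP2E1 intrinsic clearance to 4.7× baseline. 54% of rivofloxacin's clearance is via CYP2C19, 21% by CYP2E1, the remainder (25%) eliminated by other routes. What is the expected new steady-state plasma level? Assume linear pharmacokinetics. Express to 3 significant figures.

20.6 μg/mL

The CYP2C19 pathway (54% of clearance) is boosted to 3× activity: 0.54 × 3 = 1.62.
The CYP2E1 pathway (21% of clearance) increases to 4.7× activity: 0.21 × 4.7 = 0.987.
The remaining 25% of clearance is unaffected.
Relative clearance = 1.62 + 0.987 + 0.25 = 2.857.
New steady-state plasma level = 58.8 / 2.857 = 20.6 μg/mL (concentration scales inversely with clearance).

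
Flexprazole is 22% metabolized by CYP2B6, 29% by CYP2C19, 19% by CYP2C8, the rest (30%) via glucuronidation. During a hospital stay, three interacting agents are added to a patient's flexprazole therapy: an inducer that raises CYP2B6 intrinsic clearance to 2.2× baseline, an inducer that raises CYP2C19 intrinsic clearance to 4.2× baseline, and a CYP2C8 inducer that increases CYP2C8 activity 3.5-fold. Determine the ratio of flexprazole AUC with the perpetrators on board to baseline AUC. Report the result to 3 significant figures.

The CYP2B6 pathway (22% of clearance) rises to 2.2× activity: 0.22 × 2.2 = 0.484.
The CYP2C19 pathway (29% of clearance) increases to 4.2× activity: 0.29 × 4.2 = 1.218.
The CYP2C8 pathway (19% of clearance) rises to 3.5× activity: 0.19 × 3.5 = 0.665.
Non-CYP routes (30%) are unchanged.
Relative clearance = 0.484 + 1.218 + 0.665 + 0.3 = 2.667.
Because AUC varies inversely with clearance, the combined effect is 1 / 2.667 = 0.375.

0.375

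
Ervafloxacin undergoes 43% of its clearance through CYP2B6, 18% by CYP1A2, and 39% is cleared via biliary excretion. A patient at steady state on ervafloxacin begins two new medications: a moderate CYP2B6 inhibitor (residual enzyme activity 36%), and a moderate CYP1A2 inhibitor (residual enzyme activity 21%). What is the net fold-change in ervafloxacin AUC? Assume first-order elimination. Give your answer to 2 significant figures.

1.7

CYP2B6: 0.43 × 0.36 = 0.1548
CYP1A2: 0.18 × 0.21 = 0.0378
Other: 0.39 (unchanged)
New clearance relative to baseline: 0.1548 + 0.0378 + 0.39 = 0.5826.
Because AUC varies inversely with clearance, the combined effect is 1 / 0.5826 = 1.7.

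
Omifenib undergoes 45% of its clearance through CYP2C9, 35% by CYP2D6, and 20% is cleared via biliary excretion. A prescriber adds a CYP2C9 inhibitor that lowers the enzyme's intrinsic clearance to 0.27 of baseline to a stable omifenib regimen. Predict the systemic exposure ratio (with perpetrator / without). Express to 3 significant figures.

The CYP2C9 pathway (45% of clearance) drops to 0.27× activity: 0.45 × 0.27 = 0.1215.
CYP2D6 (35%) and the residual 20% are unaffected.
New clearance relative to baseline: 0.1215 + 0.35 + 0.2 = 0.6715.
Since systemic exposure ∝ 1/CL, the ratio is 1 / 0.6715 = 1.49.

1.49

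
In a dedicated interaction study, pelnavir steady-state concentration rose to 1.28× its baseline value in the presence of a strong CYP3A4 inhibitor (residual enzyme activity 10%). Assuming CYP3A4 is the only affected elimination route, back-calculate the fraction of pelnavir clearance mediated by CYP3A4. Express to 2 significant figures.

0.24

CL'/CL = 1 / 1.28 = 0.7812
0.1·fm + (1 − fm) = 0.7812
fm = (0.7812 − 1) / (0.1 − 1) = 0.24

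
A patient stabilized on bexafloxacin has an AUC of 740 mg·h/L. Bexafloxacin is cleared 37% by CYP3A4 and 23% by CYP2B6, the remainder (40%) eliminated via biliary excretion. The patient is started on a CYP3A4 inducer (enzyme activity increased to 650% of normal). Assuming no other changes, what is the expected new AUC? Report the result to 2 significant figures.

The CYP3A4 pathway (37% of clearance) increases to 6.5× activity: 0.37 × 6.5 = 2.405.
CYP2B6 (23%) and the residual 40% are unaffected.
New clearance relative to baseline: 2.405 + 0.23 + 0.4 = 3.035.
With dosing unchanged, AUC scales as 1/CL: 740 / 3.035 = 2.4 × 10² mg·h/L.

2.4 × 10² mg·h/L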